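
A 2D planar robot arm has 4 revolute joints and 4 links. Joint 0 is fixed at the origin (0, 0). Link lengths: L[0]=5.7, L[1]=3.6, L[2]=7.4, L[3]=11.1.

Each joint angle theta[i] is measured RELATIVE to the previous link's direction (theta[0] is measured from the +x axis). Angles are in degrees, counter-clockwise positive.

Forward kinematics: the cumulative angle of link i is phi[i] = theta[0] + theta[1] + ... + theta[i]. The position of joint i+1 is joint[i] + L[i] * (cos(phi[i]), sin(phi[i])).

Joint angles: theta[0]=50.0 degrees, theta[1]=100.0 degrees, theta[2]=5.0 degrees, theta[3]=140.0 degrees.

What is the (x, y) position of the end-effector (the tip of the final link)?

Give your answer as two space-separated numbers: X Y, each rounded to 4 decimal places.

joint[0] = (0.0000, 0.0000)  (base)
link 0: phi[0] = 50 = 50 deg
  cos(50 deg) = 0.6428, sin(50 deg) = 0.7660
  joint[1] = (0.0000, 0.0000) + 5.7 * (0.6428, 0.7660) = (0.0000 + 3.6639, 0.0000 + 4.3665) = (3.6639, 4.3665)
link 1: phi[1] = 50 + 100 = 150 deg
  cos(150 deg) = -0.8660, sin(150 deg) = 0.5000
  joint[2] = (3.6639, 4.3665) + 3.6 * (-0.8660, 0.5000) = (3.6639 + -3.1177, 4.3665 + 1.8000) = (0.5462, 6.1665)
link 2: phi[2] = 50 + 100 + 5 = 155 deg
  cos(155 deg) = -0.9063, sin(155 deg) = 0.4226
  joint[3] = (0.5462, 6.1665) + 7.4 * (-0.9063, 0.4226) = (0.5462 + -6.7067, 6.1665 + 3.1274) = (-6.1605, 9.2938)
link 3: phi[3] = 50 + 100 + 5 + 140 = 295 deg
  cos(295 deg) = 0.4226, sin(295 deg) = -0.9063
  joint[4] = (-6.1605, 9.2938) + 11.1 * (0.4226, -0.9063) = (-6.1605 + 4.6911, 9.2938 + -10.0600) = (-1.4694, -0.7662)
End effector: (-1.4694, -0.7662)

Answer: -1.4694 -0.7662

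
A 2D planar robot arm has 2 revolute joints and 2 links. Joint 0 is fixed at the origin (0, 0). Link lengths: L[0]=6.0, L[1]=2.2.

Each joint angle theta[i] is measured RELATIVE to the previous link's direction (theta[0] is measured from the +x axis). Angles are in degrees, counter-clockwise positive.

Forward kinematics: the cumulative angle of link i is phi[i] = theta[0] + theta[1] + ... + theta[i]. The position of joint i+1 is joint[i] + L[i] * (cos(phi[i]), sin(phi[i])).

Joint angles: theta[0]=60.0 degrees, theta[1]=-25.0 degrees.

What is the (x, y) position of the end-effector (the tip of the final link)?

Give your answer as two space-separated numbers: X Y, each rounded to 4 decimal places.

joint[0] = (0.0000, 0.0000)  (base)
link 0: phi[0] = 60 = 60 deg
  cos(60 deg) = 0.5000, sin(60 deg) = 0.8660
  joint[1] = (0.0000, 0.0000) + 6 * (0.5000, 0.8660) = (0.0000 + 3.0000, 0.0000 + 5.1962) = (3.0000, 5.1962)
link 1: phi[1] = 60 + -25 = 35 deg
  cos(35 deg) = 0.8192, sin(35 deg) = 0.5736
  joint[2] = (3.0000, 5.1962) + 2.2 * (0.8192, 0.5736) = (3.0000 + 1.8021, 5.1962 + 1.2619) = (4.8021, 6.4580)
End effector: (4.8021, 6.4580)

Answer: 4.8021 6.4580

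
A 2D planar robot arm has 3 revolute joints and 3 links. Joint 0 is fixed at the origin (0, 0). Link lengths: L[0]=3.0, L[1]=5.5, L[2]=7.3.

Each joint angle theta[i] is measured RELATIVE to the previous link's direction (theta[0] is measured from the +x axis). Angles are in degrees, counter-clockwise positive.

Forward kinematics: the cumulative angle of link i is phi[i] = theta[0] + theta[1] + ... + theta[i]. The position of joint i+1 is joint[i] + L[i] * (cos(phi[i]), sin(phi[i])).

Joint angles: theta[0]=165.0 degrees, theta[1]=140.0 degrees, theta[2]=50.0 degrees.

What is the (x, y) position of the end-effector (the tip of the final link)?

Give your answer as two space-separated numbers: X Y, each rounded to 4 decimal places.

joint[0] = (0.0000, 0.0000)  (base)
link 0: phi[0] = 165 = 165 deg
  cos(165 deg) = -0.9659, sin(165 deg) = 0.2588
  joint[1] = (0.0000, 0.0000) + 3 * (-0.9659, 0.2588) = (0.0000 + -2.8978, 0.0000 + 0.7765) = (-2.8978, 0.7765)
link 1: phi[1] = 165 + 140 = 305 deg
  cos(305 deg) = 0.5736, sin(305 deg) = -0.8192
  joint[2] = (-2.8978, 0.7765) + 5.5 * (0.5736, -0.8192) = (-2.8978 + 3.1547, 0.7765 + -4.5053) = (0.2569, -3.7289)
link 2: phi[2] = 165 + 140 + 50 = 355 deg
  cos(355 deg) = 0.9962, sin(355 deg) = -0.0872
  joint[3] = (0.2569, -3.7289) + 7.3 * (0.9962, -0.0872) = (0.2569 + 7.2722, -3.7289 + -0.6362) = (7.5291, -4.3651)
End effector: (7.5291, -4.3651)

Answer: 7.5291 -4.3651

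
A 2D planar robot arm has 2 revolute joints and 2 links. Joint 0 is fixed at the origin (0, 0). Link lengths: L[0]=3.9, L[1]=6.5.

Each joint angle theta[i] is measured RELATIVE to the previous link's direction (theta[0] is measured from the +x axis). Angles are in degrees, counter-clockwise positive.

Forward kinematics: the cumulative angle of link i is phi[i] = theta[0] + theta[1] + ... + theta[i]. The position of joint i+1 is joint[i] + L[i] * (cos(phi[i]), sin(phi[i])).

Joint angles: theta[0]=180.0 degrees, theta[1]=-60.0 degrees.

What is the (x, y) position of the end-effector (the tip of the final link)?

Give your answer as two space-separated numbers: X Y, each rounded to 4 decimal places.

Answer: -7.1500 5.6292

Derivation:
joint[0] = (0.0000, 0.0000)  (base)
link 0: phi[0] = 180 = 180 deg
  cos(180 deg) = -1.0000, sin(180 deg) = 0.0000
  joint[1] = (0.0000, 0.0000) + 3.9 * (-1.0000, 0.0000) = (0.0000 + -3.9000, 0.0000 + 0.0000) = (-3.9000, 0.0000)
link 1: phi[1] = 180 + -60 = 120 deg
  cos(120 deg) = -0.5000, sin(120 deg) = 0.8660
  joint[2] = (-3.9000, 0.0000) + 6.5 * (-0.5000, 0.8660) = (-3.9000 + -3.2500, 0.0000 + 5.6292) = (-7.1500, 5.6292)
End effector: (-7.1500, 5.6292)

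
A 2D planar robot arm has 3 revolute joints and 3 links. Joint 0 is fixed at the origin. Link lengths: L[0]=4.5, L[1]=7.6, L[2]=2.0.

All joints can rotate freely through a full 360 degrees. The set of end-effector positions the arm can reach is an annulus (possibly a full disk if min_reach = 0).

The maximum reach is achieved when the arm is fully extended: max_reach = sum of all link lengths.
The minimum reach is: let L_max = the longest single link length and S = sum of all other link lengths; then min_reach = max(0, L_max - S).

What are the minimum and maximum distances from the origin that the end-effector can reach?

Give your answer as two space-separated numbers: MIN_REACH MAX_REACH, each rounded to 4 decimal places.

Link lengths: [4.5, 7.6, 2.0]
max_reach = 4.5 + 7.6 + 2 = 14.1
L_max = max([4.5, 7.6, 2.0]) = 7.6
S (sum of others) = 14.1 - 7.6 = 6.5
min_reach = max(0, 7.6 - 6.5) = max(0, 1.1) = 1.1

Answer: 1.1000 14.1000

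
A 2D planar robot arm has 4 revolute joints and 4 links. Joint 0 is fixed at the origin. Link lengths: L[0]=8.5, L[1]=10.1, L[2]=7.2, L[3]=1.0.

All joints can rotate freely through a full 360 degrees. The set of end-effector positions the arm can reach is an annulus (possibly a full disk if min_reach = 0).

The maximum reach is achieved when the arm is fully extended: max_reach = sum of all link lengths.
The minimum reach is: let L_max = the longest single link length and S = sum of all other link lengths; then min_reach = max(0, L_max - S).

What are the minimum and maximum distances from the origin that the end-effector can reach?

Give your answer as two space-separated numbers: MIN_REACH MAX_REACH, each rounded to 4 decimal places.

Link lengths: [8.5, 10.1, 7.2, 1.0]
max_reach = 8.5 + 10.1 + 7.2 + 1 = 26.8
L_max = max([8.5, 10.1, 7.2, 1.0]) = 10.1
S (sum of others) = 26.8 - 10.1 = 16.7
min_reach = max(0, 10.1 - 16.7) = max(0, -6.6) = 0

Answer: 0.0000 26.8000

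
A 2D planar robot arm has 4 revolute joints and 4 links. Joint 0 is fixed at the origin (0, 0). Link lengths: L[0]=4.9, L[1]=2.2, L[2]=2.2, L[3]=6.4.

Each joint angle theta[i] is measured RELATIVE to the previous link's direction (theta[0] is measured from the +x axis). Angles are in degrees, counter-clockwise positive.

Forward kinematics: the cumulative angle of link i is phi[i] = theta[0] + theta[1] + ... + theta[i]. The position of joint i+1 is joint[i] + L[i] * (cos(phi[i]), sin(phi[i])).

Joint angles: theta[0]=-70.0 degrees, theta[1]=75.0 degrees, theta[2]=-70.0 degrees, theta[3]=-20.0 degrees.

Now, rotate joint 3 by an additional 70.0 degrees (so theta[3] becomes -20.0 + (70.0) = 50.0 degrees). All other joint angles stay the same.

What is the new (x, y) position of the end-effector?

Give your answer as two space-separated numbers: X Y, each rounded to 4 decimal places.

joint[0] = (0.0000, 0.0000)  (base)
link 0: phi[0] = -70 = -70 deg
  cos(-70 deg) = 0.3420, sin(-70 deg) = -0.9397
  joint[1] = (0.0000, 0.0000) + 4.9 * (0.3420, -0.9397) = (0.0000 + 1.6759, 0.0000 + -4.6045) = (1.6759, -4.6045)
link 1: phi[1] = -70 + 75 = 5 deg
  cos(5 deg) = 0.9962, sin(5 deg) = 0.0872
  joint[2] = (1.6759, -4.6045) + 2.2 * (0.9962, 0.0872) = (1.6759 + 2.1916, -4.6045 + 0.1917) = (3.8675, -4.4128)
link 2: phi[2] = -70 + 75 + -70 = -65 deg
  cos(-65 deg) = 0.4226, sin(-65 deg) = -0.9063
  joint[3] = (3.8675, -4.4128) + 2.2 * (0.4226, -0.9063) = (3.8675 + 0.9298, -4.4128 + -1.9939) = (4.7973, -6.4066)
link 3: phi[3] = -70 + 75 + -70 + 50 = -15 deg
  cos(-15 deg) = 0.9659, sin(-15 deg) = -0.2588
  joint[4] = (4.7973, -6.4066) + 6.4 * (0.9659, -0.2588) = (4.7973 + 6.1819, -6.4066 + -1.6564) = (10.9792, -8.0631)
End effector: (10.9792, -8.0631)

Answer: 10.9792 -8.0631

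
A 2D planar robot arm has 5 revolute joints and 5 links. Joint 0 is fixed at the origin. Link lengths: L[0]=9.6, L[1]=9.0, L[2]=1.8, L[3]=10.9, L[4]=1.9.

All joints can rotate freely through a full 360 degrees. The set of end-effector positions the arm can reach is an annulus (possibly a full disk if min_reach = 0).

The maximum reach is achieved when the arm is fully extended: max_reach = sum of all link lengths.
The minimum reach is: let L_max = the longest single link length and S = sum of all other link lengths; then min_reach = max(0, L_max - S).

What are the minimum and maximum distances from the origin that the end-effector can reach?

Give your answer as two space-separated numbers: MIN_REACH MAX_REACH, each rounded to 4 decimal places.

Answer: 0.0000 33.2000

Derivation:
Link lengths: [9.6, 9.0, 1.8, 10.9, 1.9]
max_reach = 9.6 + 9 + 1.8 + 10.9 + 1.9 = 33.2
L_max = max([9.6, 9.0, 1.8, 10.9, 1.9]) = 10.9
S (sum of others) = 33.2 - 10.9 = 22.3
min_reach = max(0, 10.9 - 22.3) = max(0, -11.4) = 0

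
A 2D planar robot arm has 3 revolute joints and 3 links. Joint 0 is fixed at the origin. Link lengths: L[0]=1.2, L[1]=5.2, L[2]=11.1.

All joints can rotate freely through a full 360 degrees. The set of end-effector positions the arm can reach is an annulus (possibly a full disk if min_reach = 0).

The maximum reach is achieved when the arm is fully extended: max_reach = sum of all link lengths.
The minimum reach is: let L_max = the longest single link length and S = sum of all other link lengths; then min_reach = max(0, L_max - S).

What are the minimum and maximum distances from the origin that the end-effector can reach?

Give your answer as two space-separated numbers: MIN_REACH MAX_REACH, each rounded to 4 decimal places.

Link lengths: [1.2, 5.2, 11.1]
max_reach = 1.2 + 5.2 + 11.1 = 17.5
L_max = max([1.2, 5.2, 11.1]) = 11.1
S (sum of others) = 17.5 - 11.1 = 6.4
min_reach = max(0, 11.1 - 6.4) = max(0, 4.7) = 4.7

Answer: 4.7000 17.5000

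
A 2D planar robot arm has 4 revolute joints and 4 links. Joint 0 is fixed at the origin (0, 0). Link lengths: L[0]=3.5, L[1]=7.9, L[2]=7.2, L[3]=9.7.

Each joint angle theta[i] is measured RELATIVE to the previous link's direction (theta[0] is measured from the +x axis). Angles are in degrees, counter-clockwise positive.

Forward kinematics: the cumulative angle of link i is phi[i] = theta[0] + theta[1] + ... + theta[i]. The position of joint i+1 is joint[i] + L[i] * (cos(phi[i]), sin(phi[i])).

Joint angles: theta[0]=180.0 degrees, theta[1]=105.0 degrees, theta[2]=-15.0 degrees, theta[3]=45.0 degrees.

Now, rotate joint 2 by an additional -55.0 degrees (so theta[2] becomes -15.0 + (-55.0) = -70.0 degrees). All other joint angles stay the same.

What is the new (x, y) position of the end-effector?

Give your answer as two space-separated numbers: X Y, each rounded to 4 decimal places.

Answer: -9.0376 -21.3132

Derivation:
joint[0] = (0.0000, 0.0000)  (base)
link 0: phi[0] = 180 = 180 deg
  cos(180 deg) = -1.0000, sin(180 deg) = 0.0000
  joint[1] = (0.0000, 0.0000) + 3.5 * (-1.0000, 0.0000) = (0.0000 + -3.5000, 0.0000 + 0.0000) = (-3.5000, 0.0000)
link 1: phi[1] = 180 + 105 = 285 deg
  cos(285 deg) = 0.2588, sin(285 deg) = -0.9659
  joint[2] = (-3.5000, 0.0000) + 7.9 * (0.2588, -0.9659) = (-3.5000 + 2.0447, 0.0000 + -7.6308) = (-1.4553, -7.6308)
link 2: phi[2] = 180 + 105 + -70 = 215 deg
  cos(215 deg) = -0.8192, sin(215 deg) = -0.5736
  joint[3] = (-1.4553, -7.6308) + 7.2 * (-0.8192, -0.5736) = (-1.4553 + -5.8979, -7.6308 + -4.1298) = (-7.3532, -11.7606)
link 3: phi[3] = 180 + 105 + -70 + 45 = 260 deg
  cos(260 deg) = -0.1736, sin(260 deg) = -0.9848
  joint[4] = (-7.3532, -11.7606) + 9.7 * (-0.1736, -0.9848) = (-7.3532 + -1.6844, -11.7606 + -9.5526) = (-9.0376, -21.3132)
End effector: (-9.0376, -21.3132)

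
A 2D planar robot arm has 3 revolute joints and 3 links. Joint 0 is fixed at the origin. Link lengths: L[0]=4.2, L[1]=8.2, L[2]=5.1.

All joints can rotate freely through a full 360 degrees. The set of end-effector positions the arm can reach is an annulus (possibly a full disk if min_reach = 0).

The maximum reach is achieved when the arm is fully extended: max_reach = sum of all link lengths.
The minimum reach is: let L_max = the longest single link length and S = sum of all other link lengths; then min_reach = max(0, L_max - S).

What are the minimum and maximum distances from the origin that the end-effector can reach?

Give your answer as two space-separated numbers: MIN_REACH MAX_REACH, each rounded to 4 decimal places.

Answer: 0.0000 17.5000

Derivation:
Link lengths: [4.2, 8.2, 5.1]
max_reach = 4.2 + 8.2 + 5.1 = 17.5
L_max = max([4.2, 8.2, 5.1]) = 8.2
S (sum of others) = 17.5 - 8.2 = 9.3
min_reach = max(0, 8.2 - 9.3) = max(0, -1.1) = 0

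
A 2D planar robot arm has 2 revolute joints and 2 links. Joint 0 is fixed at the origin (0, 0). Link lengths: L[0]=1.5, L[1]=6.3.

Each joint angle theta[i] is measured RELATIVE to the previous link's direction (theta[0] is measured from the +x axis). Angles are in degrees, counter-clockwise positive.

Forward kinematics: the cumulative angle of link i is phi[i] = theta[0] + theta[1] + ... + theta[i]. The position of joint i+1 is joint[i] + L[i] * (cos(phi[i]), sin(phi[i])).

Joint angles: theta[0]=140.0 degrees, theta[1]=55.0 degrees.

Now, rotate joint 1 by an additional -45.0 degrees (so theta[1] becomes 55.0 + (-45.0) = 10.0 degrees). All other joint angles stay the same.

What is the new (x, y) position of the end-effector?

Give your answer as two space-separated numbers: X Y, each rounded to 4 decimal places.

joint[0] = (0.0000, 0.0000)  (base)
link 0: phi[0] = 140 = 140 deg
  cos(140 deg) = -0.7660, sin(140 deg) = 0.6428
  joint[1] = (0.0000, 0.0000) + 1.5 * (-0.7660, 0.6428) = (0.0000 + -1.1491, 0.0000 + 0.9642) = (-1.1491, 0.9642)
link 1: phi[1] = 140 + 10 = 150 deg
  cos(150 deg) = -0.8660, sin(150 deg) = 0.5000
  joint[2] = (-1.1491, 0.9642) + 6.3 * (-0.8660, 0.5000) = (-1.1491 + -5.4560, 0.9642 + 3.1500) = (-6.6050, 4.1142)
End effector: (-6.6050, 4.1142)

Answer: -6.6050 4.1142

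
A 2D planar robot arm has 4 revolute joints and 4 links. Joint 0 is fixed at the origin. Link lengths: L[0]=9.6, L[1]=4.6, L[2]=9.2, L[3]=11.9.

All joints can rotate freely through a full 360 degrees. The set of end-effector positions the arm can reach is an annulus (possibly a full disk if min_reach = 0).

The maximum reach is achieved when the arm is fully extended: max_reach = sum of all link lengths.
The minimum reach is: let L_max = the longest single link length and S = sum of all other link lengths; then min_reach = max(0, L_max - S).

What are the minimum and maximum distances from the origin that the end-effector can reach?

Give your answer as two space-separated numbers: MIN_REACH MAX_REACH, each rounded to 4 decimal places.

Answer: 0.0000 35.3000

Derivation:
Link lengths: [9.6, 4.6, 9.2, 11.9]
max_reach = 9.6 + 4.6 + 9.2 + 11.9 = 35.3
L_max = max([9.6, 4.6, 9.2, 11.9]) = 11.9
S (sum of others) = 35.3 - 11.9 = 23.4
min_reach = max(0, 11.9 - 23.4) = max(0, -11.5) = 0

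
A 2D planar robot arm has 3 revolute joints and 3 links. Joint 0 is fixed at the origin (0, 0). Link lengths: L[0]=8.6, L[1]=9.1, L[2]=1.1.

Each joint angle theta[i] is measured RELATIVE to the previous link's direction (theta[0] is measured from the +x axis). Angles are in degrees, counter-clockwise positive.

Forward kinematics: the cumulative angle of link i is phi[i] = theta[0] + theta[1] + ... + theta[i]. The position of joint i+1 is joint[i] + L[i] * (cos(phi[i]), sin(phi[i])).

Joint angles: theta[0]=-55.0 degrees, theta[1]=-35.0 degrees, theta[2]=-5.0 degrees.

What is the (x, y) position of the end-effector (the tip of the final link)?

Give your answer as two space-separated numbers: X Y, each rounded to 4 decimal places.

Answer: 4.8369 -17.2405

Derivation:
joint[0] = (0.0000, 0.0000)  (base)
link 0: phi[0] = -55 = -55 deg
  cos(-55 deg) = 0.5736, sin(-55 deg) = -0.8192
  joint[1] = (0.0000, 0.0000) + 8.6 * (0.5736, -0.8192) = (0.0000 + 4.9328, 0.0000 + -7.0447) = (4.9328, -7.0447)
link 1: phi[1] = -55 + -35 = -90 deg
  cos(-90 deg) = 0.0000, sin(-90 deg) = -1.0000
  joint[2] = (4.9328, -7.0447) + 9.1 * (0.0000, -1.0000) = (4.9328 + 0.0000, -7.0447 + -9.1000) = (4.9328, -16.1447)
link 2: phi[2] = -55 + -35 + -5 = -95 deg
  cos(-95 deg) = -0.0872, sin(-95 deg) = -0.9962
  joint[3] = (4.9328, -16.1447) + 1.1 * (-0.0872, -0.9962) = (4.9328 + -0.0959, -16.1447 + -1.0958) = (4.8369, -17.2405)
End effector: (4.8369, -17.2405)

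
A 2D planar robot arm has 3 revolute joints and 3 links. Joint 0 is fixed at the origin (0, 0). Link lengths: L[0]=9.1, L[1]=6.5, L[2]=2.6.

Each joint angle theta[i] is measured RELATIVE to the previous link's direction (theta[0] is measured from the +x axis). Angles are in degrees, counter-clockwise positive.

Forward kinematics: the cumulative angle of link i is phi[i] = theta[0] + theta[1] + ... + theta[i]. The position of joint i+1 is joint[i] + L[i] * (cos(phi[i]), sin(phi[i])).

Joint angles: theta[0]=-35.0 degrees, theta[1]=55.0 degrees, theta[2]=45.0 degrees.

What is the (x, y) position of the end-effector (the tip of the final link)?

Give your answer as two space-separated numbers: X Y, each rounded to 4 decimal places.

Answer: 14.6611 -0.6400

Derivation:
joint[0] = (0.0000, 0.0000)  (base)
link 0: phi[0] = -35 = -35 deg
  cos(-35 deg) = 0.8192, sin(-35 deg) = -0.5736
  joint[1] = (0.0000, 0.0000) + 9.1 * (0.8192, -0.5736) = (0.0000 + 7.4543, 0.0000 + -5.2195) = (7.4543, -5.2195)
link 1: phi[1] = -35 + 55 = 20 deg
  cos(20 deg) = 0.9397, sin(20 deg) = 0.3420
  joint[2] = (7.4543, -5.2195) + 6.5 * (0.9397, 0.3420) = (7.4543 + 6.1080, -5.2195 + 2.2231) = (13.5623, -2.9964)
link 2: phi[2] = -35 + 55 + 45 = 65 deg
  cos(65 deg) = 0.4226, sin(65 deg) = 0.9063
  joint[3] = (13.5623, -2.9964) + 2.6 * (0.4226, 0.9063) = (13.5623 + 1.0988, -2.9964 + 2.3564) = (14.6611, -0.6400)
End effector: (14.6611, -0.6400)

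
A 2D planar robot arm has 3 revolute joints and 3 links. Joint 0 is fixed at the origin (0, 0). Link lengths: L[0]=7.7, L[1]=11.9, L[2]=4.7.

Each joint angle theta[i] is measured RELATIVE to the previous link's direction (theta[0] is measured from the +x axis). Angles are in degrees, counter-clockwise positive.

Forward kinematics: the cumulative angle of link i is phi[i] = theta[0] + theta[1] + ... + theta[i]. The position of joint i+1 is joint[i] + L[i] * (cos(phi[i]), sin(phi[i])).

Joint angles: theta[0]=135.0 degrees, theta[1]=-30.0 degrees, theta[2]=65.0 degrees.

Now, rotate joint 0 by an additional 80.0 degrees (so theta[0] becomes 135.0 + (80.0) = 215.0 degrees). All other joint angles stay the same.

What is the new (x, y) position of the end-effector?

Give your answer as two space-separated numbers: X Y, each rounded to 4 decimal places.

joint[0] = (0.0000, 0.0000)  (base)
link 0: phi[0] = 215 = 215 deg
  cos(215 deg) = -0.8192, sin(215 deg) = -0.5736
  joint[1] = (0.0000, 0.0000) + 7.7 * (-0.8192, -0.5736) = (0.0000 + -6.3075, 0.0000 + -4.4165) = (-6.3075, -4.4165)
link 1: phi[1] = 215 + -30 = 185 deg
  cos(185 deg) = -0.9962, sin(185 deg) = -0.0872
  joint[2] = (-6.3075, -4.4165) + 11.9 * (-0.9962, -0.0872) = (-6.3075 + -11.8547, -4.4165 + -1.0372) = (-18.1622, -5.4537)
link 2: phi[2] = 215 + -30 + 65 = 250 deg
  cos(250 deg) = -0.3420, sin(250 deg) = -0.9397
  joint[3] = (-18.1622, -5.4537) + 4.7 * (-0.3420, -0.9397) = (-18.1622 + -1.6075, -5.4537 + -4.4166) = (-19.7697, -9.8702)
End effector: (-19.7697, -9.8702)

Answer: -19.7697 -9.8702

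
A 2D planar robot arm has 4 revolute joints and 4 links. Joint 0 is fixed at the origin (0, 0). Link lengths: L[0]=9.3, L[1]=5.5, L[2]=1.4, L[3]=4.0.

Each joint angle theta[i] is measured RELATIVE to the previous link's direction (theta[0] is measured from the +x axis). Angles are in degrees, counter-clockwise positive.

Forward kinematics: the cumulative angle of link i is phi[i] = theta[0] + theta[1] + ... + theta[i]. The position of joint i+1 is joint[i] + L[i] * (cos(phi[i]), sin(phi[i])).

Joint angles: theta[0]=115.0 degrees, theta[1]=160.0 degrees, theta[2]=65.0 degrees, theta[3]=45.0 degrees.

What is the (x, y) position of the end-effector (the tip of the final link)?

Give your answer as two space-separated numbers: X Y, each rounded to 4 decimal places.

joint[0] = (0.0000, 0.0000)  (base)
link 0: phi[0] = 115 = 115 deg
  cos(115 deg) = -0.4226, sin(115 deg) = 0.9063
  joint[1] = (0.0000, 0.0000) + 9.3 * (-0.4226, 0.9063) = (0.0000 + -3.9303, 0.0000 + 8.4287) = (-3.9303, 8.4287)
link 1: phi[1] = 115 + 160 = 275 deg
  cos(275 deg) = 0.0872, sin(275 deg) = -0.9962
  joint[2] = (-3.9303, 8.4287) + 5.5 * (0.0872, -0.9962) = (-3.9303 + 0.4794, 8.4287 + -5.4791) = (-3.4510, 2.9496)
link 2: phi[2] = 115 + 160 + 65 = 340 deg
  cos(340 deg) = 0.9397, sin(340 deg) = -0.3420
  joint[3] = (-3.4510, 2.9496) + 1.4 * (0.9397, -0.3420) = (-3.4510 + 1.3156, 2.9496 + -0.4788) = (-2.1354, 2.4708)
link 3: phi[3] = 115 + 160 + 65 + 45 = 385 deg
  cos(385 deg) = 0.9063, sin(385 deg) = 0.4226
  joint[4] = (-2.1354, 2.4708) + 4 * (0.9063, 0.4226) = (-2.1354 + 3.6252, 2.4708 + 1.6905) = (1.4898, 4.1612)
End effector: (1.4898, 4.1612)

Answer: 1.4898 4.1612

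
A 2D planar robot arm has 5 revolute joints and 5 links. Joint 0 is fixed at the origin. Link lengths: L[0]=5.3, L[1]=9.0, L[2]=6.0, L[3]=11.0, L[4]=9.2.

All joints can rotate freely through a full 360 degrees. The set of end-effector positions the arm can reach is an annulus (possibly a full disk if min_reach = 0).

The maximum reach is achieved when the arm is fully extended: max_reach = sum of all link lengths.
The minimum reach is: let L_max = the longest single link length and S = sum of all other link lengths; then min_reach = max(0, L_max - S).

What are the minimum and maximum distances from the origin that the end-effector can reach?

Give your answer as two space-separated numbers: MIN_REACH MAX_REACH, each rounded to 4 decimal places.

Answer: 0.0000 40.5000

Derivation:
Link lengths: [5.3, 9.0, 6.0, 11.0, 9.2]
max_reach = 5.3 + 9 + 6 + 11 + 9.2 = 40.5
L_max = max([5.3, 9.0, 6.0, 11.0, 9.2]) = 11
S (sum of others) = 40.5 - 11 = 29.5
min_reach = max(0, 11 - 29.5) = max(0, -18.5) = 0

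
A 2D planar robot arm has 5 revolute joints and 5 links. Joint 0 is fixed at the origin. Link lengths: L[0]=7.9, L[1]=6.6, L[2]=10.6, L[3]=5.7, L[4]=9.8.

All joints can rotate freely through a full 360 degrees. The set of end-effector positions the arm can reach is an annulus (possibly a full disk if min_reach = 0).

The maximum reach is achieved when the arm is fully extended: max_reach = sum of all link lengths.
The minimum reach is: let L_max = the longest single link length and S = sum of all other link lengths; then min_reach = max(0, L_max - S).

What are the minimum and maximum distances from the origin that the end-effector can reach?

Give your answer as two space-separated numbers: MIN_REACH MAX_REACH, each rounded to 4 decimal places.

Answer: 0.0000 40.6000

Derivation:
Link lengths: [7.9, 6.6, 10.6, 5.7, 9.8]
max_reach = 7.9 + 6.6 + 10.6 + 5.7 + 9.8 = 40.6
L_max = max([7.9, 6.6, 10.6, 5.7, 9.8]) = 10.6
S (sum of others) = 40.6 - 10.6 = 30
min_reach = max(0, 10.6 - 30) = max(0, -19.4) = 0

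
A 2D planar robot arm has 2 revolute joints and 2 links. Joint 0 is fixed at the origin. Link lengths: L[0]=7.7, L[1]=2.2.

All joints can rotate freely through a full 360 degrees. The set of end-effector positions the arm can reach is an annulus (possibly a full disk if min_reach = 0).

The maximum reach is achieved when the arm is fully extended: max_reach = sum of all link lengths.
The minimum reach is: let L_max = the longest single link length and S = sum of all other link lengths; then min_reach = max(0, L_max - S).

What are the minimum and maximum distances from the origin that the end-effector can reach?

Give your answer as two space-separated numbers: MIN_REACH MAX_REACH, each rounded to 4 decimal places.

Link lengths: [7.7, 2.2]
max_reach = 7.7 + 2.2 = 9.9
L_max = max([7.7, 2.2]) = 7.7
S (sum of others) = 9.9 - 7.7 = 2.2
min_reach = max(0, 7.7 - 2.2) = max(0, 5.5) = 5.5

Answer: 5.5000 9.9000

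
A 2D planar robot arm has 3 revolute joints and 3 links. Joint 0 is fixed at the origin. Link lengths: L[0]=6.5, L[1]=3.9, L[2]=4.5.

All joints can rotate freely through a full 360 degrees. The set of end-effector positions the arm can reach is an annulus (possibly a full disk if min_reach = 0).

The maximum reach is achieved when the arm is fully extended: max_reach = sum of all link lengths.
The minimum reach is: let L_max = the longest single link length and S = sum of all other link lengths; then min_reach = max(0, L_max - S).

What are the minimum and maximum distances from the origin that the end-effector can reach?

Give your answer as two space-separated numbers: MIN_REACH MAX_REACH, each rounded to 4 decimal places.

Answer: 0.0000 14.9000

Derivation:
Link lengths: [6.5, 3.9, 4.5]
max_reach = 6.5 + 3.9 + 4.5 = 14.9
L_max = max([6.5, 3.9, 4.5]) = 6.5
S (sum of others) = 14.9 - 6.5 = 8.4
min_reach = max(0, 6.5 - 8.4) = max(0, -1.9) = 0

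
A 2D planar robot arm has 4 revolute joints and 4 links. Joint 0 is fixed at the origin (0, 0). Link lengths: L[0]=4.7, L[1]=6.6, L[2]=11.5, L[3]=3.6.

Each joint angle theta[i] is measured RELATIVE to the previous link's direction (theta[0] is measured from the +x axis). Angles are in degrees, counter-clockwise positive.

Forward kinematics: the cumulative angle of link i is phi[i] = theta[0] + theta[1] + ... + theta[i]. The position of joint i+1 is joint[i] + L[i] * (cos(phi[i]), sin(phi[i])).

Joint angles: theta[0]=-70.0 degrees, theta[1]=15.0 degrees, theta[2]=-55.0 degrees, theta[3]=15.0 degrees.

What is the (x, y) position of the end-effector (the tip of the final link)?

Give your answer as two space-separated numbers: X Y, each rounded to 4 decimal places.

joint[0] = (0.0000, 0.0000)  (base)
link 0: phi[0] = -70 = -70 deg
  cos(-70 deg) = 0.3420, sin(-70 deg) = -0.9397
  joint[1] = (0.0000, 0.0000) + 4.7 * (0.3420, -0.9397) = (0.0000 + 1.6075, 0.0000 + -4.4166) = (1.6075, -4.4166)
link 1: phi[1] = -70 + 15 = -55 deg
  cos(-55 deg) = 0.5736, sin(-55 deg) = -0.8192
  joint[2] = (1.6075, -4.4166) + 6.6 * (0.5736, -0.8192) = (1.6075 + 3.7856, -4.4166 + -5.4064) = (5.3931, -9.8230)
link 2: phi[2] = -70 + 15 + -55 = -110 deg
  cos(-110 deg) = -0.3420, sin(-110 deg) = -0.9397
  joint[3] = (5.3931, -9.8230) + 11.5 * (-0.3420, -0.9397) = (5.3931 + -3.9332, -9.8230 + -10.8065) = (1.4599, -20.6294)
link 3: phi[3] = -70 + 15 + -55 + 15 = -95 deg
  cos(-95 deg) = -0.0872, sin(-95 deg) = -0.9962
  joint[4] = (1.4599, -20.6294) + 3.6 * (-0.0872, -0.9962) = (1.4599 + -0.3138, -20.6294 + -3.5863) = (1.1461, -24.2157)
End effector: (1.1461, -24.2157)

Answer: 1.1461 -24.2157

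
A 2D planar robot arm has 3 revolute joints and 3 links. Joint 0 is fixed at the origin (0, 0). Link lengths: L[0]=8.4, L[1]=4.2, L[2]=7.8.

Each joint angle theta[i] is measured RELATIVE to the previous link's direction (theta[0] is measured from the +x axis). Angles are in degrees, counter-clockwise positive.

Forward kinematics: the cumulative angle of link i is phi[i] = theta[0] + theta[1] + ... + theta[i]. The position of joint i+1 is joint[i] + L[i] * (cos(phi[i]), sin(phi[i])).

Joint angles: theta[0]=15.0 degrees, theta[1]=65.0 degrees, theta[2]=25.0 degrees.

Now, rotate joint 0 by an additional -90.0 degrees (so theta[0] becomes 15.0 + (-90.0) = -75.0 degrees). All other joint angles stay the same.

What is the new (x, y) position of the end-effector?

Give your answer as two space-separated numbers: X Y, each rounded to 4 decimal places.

joint[0] = (0.0000, 0.0000)  (base)
link 0: phi[0] = -75 = -75 deg
  cos(-75 deg) = 0.2588, sin(-75 deg) = -0.9659
  joint[1] = (0.0000, 0.0000) + 8.4 * (0.2588, -0.9659) = (0.0000 + 2.1741, 0.0000 + -8.1138) = (2.1741, -8.1138)
link 1: phi[1] = -75 + 65 = -10 deg
  cos(-10 deg) = 0.9848, sin(-10 deg) = -0.1736
  joint[2] = (2.1741, -8.1138) + 4.2 * (0.9848, -0.1736) = (2.1741 + 4.1362, -8.1138 + -0.7293) = (6.3103, -8.8431)
link 2: phi[2] = -75 + 65 + 25 = 15 deg
  cos(15 deg) = 0.9659, sin(15 deg) = 0.2588
  joint[3] = (6.3103, -8.8431) + 7.8 * (0.9659, 0.2588) = (6.3103 + 7.5342, -8.8431 + 2.0188) = (13.8445, -6.8243)
End effector: (13.8445, -6.8243)

Answer: 13.8445 -6.8243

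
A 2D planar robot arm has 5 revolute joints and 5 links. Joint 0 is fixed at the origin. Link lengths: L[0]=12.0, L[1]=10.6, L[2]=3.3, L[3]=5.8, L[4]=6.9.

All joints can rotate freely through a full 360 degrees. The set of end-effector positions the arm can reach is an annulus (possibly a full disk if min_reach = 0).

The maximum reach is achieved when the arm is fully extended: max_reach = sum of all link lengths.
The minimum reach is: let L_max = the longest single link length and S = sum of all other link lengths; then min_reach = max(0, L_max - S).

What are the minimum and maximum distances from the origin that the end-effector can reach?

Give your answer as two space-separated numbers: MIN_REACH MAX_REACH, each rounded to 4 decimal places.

Answer: 0.0000 38.6000

Derivation:
Link lengths: [12.0, 10.6, 3.3, 5.8, 6.9]
max_reach = 12 + 10.6 + 3.3 + 5.8 + 6.9 = 38.6
L_max = max([12.0, 10.6, 3.3, 5.8, 6.9]) = 12
S (sum of others) = 38.6 - 12 = 26.6
min_reach = max(0, 12 - 26.6) = max(0, -14.6) = 0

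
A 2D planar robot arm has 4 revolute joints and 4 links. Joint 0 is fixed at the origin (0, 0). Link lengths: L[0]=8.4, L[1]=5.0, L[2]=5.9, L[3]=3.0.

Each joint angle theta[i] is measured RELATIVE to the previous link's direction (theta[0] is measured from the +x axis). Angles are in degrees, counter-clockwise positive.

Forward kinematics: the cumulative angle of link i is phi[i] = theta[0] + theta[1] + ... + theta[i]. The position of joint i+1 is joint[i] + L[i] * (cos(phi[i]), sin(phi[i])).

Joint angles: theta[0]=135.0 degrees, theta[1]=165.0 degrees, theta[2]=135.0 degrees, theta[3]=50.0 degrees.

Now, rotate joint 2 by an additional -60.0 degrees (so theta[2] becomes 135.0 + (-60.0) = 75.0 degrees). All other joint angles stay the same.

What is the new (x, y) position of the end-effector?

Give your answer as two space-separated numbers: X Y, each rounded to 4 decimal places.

joint[0] = (0.0000, 0.0000)  (base)
link 0: phi[0] = 135 = 135 deg
  cos(135 deg) = -0.7071, sin(135 deg) = 0.7071
  joint[1] = (0.0000, 0.0000) + 8.4 * (-0.7071, 0.7071) = (0.0000 + -5.9397, 0.0000 + 5.9397) = (-5.9397, 5.9397)
link 1: phi[1] = 135 + 165 = 300 deg
  cos(300 deg) = 0.5000, sin(300 deg) = -0.8660
  joint[2] = (-5.9397, 5.9397) + 5 * (0.5000, -0.8660) = (-5.9397 + 2.5000, 5.9397 + -4.3301) = (-3.4397, 1.6096)
link 2: phi[2] = 135 + 165 + 75 = 375 deg
  cos(375 deg) = 0.9659, sin(375 deg) = 0.2588
  joint[3] = (-3.4397, 1.6096) + 5.9 * (0.9659, 0.2588) = (-3.4397 + 5.6990, 1.6096 + 1.5270) = (2.2593, 3.1366)
link 3: phi[3] = 135 + 165 + 75 + 50 = 425 deg
  cos(425 deg) = 0.4226, sin(425 deg) = 0.9063
  joint[4] = (2.2593, 3.1366) + 3 * (0.4226, 0.9063) = (2.2593 + 1.2679, 3.1366 + 2.7189) = (3.5271, 5.8555)
End effector: (3.5271, 5.8555)

Answer: 3.5271 5.8555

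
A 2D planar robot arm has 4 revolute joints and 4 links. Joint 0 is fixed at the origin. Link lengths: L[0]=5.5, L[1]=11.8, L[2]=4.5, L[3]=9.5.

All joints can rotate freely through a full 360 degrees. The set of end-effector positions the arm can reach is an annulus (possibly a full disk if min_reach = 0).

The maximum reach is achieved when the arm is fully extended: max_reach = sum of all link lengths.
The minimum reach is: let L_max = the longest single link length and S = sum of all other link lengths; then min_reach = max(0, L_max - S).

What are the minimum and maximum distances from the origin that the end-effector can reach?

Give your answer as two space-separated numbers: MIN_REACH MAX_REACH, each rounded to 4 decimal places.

Link lengths: [5.5, 11.8, 4.5, 9.5]
max_reach = 5.5 + 11.8 + 4.5 + 9.5 = 31.3
L_max = max([5.5, 11.8, 4.5, 9.5]) = 11.8
S (sum of others) = 31.3 - 11.8 = 19.5
min_reach = max(0, 11.8 - 19.5) = max(0, -7.7) = 0

Answer: 0.0000 31.3000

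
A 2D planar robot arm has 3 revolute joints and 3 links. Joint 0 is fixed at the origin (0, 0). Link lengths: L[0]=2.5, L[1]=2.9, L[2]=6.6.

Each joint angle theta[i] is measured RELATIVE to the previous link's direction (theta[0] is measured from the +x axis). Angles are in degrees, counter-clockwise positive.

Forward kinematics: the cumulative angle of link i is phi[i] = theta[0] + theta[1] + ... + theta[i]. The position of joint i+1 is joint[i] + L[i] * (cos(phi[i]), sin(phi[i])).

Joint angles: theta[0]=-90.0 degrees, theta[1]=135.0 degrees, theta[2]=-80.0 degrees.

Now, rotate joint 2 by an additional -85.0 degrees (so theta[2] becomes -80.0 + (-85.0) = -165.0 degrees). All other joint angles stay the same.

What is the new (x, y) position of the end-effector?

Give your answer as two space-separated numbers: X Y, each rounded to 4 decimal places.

Answer: -1.2494 -6.1652

Derivation:
joint[0] = (0.0000, 0.0000)  (base)
link 0: phi[0] = -90 = -90 deg
  cos(-90 deg) = 0.0000, sin(-90 deg) = -1.0000
  joint[1] = (0.0000, 0.0000) + 2.5 * (0.0000, -1.0000) = (0.0000 + 0.0000, 0.0000 + -2.5000) = (0.0000, -2.5000)
link 1: phi[1] = -90 + 135 = 45 deg
  cos(45 deg) = 0.7071, sin(45 deg) = 0.7071
  joint[2] = (0.0000, -2.5000) + 2.9 * (0.7071, 0.7071) = (0.0000 + 2.0506, -2.5000 + 2.0506) = (2.0506, -0.4494)
link 2: phi[2] = -90 + 135 + -165 = -120 deg
  cos(-120 deg) = -0.5000, sin(-120 deg) = -0.8660
  joint[3] = (2.0506, -0.4494) + 6.6 * (-0.5000, -0.8660) = (2.0506 + -3.3000, -0.4494 + -5.7158) = (-1.2494, -6.1652)
End effector: (-1.2494, -6.1652)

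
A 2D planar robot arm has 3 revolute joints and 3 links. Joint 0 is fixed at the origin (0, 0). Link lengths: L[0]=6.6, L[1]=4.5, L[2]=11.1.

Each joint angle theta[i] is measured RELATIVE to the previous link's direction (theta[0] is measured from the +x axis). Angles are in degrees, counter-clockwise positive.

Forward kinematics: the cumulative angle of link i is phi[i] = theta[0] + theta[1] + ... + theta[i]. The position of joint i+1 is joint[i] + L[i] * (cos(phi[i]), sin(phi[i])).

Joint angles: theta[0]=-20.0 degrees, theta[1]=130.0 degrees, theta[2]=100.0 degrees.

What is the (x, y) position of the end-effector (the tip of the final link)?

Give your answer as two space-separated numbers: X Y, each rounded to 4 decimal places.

Answer: -4.9500 -3.5787

Derivation:
joint[0] = (0.0000, 0.0000)  (base)
link 0: phi[0] = -20 = -20 deg
  cos(-20 deg) = 0.9397, sin(-20 deg) = -0.3420
  joint[1] = (0.0000, 0.0000) + 6.6 * (0.9397, -0.3420) = (0.0000 + 6.2020, 0.0000 + -2.2573) = (6.2020, -2.2573)
link 1: phi[1] = -20 + 130 = 110 deg
  cos(110 deg) = -0.3420, sin(110 deg) = 0.9397
  joint[2] = (6.2020, -2.2573) + 4.5 * (-0.3420, 0.9397) = (6.2020 + -1.5391, -2.2573 + 4.2286) = (4.6629, 1.9713)
link 2: phi[2] = -20 + 130 + 100 = 210 deg
  cos(210 deg) = -0.8660, sin(210 deg) = -0.5000
  joint[3] = (4.6629, 1.9713) + 11.1 * (-0.8660, -0.5000) = (4.6629 + -9.6129, 1.9713 + -5.5500) = (-4.9500, -3.5787)
End effector: (-4.9500, -3.5787)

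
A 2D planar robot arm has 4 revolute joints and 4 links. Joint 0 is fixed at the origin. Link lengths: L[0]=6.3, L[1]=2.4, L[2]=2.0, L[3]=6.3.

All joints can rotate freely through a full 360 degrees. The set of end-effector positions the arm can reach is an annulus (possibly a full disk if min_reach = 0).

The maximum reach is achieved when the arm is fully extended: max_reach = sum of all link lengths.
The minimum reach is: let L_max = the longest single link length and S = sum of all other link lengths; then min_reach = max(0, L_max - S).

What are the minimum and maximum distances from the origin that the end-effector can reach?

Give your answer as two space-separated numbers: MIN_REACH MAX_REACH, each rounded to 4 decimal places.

Link lengths: [6.3, 2.4, 2.0, 6.3]
max_reach = 6.3 + 2.4 + 2 + 6.3 = 17
L_max = max([6.3, 2.4, 2.0, 6.3]) = 6.3
S (sum of others) = 17 - 6.3 = 10.7
min_reach = max(0, 6.3 - 10.7) = max(0, -4.4) = 0

Answer: 0.0000 17.0000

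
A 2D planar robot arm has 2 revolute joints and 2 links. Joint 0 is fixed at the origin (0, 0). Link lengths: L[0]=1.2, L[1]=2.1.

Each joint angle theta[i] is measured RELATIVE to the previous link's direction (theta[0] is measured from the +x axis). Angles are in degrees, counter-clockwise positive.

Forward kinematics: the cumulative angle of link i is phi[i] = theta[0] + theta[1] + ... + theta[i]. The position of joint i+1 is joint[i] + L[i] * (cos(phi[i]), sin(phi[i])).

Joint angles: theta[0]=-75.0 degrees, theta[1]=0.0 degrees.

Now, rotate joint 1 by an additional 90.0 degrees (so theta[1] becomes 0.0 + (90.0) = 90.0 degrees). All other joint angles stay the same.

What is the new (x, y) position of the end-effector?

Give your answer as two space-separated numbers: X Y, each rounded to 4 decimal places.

joint[0] = (0.0000, 0.0000)  (base)
link 0: phi[0] = -75 = -75 deg
  cos(-75 deg) = 0.2588, sin(-75 deg) = -0.9659
  joint[1] = (0.0000, 0.0000) + 1.2 * (0.2588, -0.9659) = (0.0000 + 0.3106, 0.0000 + -1.1591) = (0.3106, -1.1591)
link 1: phi[1] = -75 + 90 = 15 deg
  cos(15 deg) = 0.9659, sin(15 deg) = 0.2588
  joint[2] = (0.3106, -1.1591) + 2.1 * (0.9659, 0.2588) = (0.3106 + 2.0284, -1.1591 + 0.5435) = (2.3390, -0.6156)
End effector: (2.3390, -0.6156)

Answer: 2.3390 -0.6156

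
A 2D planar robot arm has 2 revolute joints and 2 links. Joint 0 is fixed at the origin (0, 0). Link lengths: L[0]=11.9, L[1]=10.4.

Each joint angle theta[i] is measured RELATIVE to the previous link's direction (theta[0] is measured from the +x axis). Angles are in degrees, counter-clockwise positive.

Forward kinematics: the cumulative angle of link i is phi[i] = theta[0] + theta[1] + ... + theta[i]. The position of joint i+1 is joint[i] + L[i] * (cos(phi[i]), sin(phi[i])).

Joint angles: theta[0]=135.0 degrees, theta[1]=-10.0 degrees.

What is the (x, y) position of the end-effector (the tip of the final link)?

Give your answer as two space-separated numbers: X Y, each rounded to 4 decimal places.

joint[0] = (0.0000, 0.0000)  (base)
link 0: phi[0] = 135 = 135 deg
  cos(135 deg) = -0.7071, sin(135 deg) = 0.7071
  joint[1] = (0.0000, 0.0000) + 11.9 * (-0.7071, 0.7071) = (0.0000 + -8.4146, 0.0000 + 8.4146) = (-8.4146, 8.4146)
link 1: phi[1] = 135 + -10 = 125 deg
  cos(125 deg) = -0.5736, sin(125 deg) = 0.8192
  joint[2] = (-8.4146, 8.4146) + 10.4 * (-0.5736, 0.8192) = (-8.4146 + -5.9652, 8.4146 + 8.5192) = (-14.3798, 16.9338)
End effector: (-14.3798, 16.9338)

Answer: -14.3798 16.9338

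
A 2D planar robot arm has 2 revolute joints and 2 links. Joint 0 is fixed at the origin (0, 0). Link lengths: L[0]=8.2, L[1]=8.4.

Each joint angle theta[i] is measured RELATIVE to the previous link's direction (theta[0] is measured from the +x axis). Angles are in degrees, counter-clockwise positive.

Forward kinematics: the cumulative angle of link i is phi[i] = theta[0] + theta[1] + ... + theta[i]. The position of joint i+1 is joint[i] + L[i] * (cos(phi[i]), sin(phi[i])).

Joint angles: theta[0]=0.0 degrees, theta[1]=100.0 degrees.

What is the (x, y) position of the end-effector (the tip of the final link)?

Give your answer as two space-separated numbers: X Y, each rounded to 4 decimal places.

Answer: 6.7414 8.2724

Derivation:
joint[0] = (0.0000, 0.0000)  (base)
link 0: phi[0] = 0 = 0 deg
  cos(0 deg) = 1.0000, sin(0 deg) = 0.0000
  joint[1] = (0.0000, 0.0000) + 8.2 * (1.0000, 0.0000) = (0.0000 + 8.2000, 0.0000 + 0.0000) = (8.2000, 0.0000)
link 1: phi[1] = 0 + 100 = 100 deg
  cos(100 deg) = -0.1736, sin(100 deg) = 0.9848
  joint[2] = (8.2000, 0.0000) + 8.4 * (-0.1736, 0.9848) = (8.2000 + -1.4586, 0.0000 + 8.2724) = (6.7414, 8.2724)
End effector: (6.7414, 8.2724)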